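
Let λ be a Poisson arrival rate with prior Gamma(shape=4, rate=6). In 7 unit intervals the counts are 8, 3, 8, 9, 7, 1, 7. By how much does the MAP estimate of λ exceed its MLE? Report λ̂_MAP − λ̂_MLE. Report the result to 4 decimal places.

MAP − MLE = -2.6044

Σxᵢ = 43. Posterior is Gamma(47, 13); MAP = (47−1)/13 = 46/13 ≈ 3.53846.
MLE = x̄ = 43/7 ≈ 6.14286.
Difference = 46/13 − 43/7 = -237/91 ≈ -2.6044.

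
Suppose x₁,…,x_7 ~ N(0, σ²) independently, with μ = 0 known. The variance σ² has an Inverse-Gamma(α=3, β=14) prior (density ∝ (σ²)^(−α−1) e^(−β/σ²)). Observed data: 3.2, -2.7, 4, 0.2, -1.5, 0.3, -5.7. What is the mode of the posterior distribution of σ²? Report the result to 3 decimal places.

Sum of squared deviations about the known mean: SS = (3.2−0)² + (-2.7−0)² + (4−0)² + (0.2−0)² + (-1.5−0)² + (0.3−0)² + (-5.7−0)² = 68.4.
The Normal likelihood contributes (σ²)^(−n/2) exp(−SS/(2σ²)), so the posterior is Inverse-Gamma(α + n/2, β + SS/2) = Inverse-Gamma(6.5, 48.2).
The mode of Inverse-Gamma(a, b) is b/(a+1) = 48.2/7.5 ≈ 6.427.

σ̂²_MAP = 6.427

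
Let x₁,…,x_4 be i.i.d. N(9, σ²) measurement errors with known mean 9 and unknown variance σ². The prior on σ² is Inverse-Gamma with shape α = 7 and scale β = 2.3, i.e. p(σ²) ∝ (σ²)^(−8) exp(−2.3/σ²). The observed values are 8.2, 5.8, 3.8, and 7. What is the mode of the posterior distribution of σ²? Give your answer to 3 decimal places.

σ̂²_MAP = 2.326

Sum of squared deviations about the known mean: SS = (8.2−9)² + (5.8−9)² + (3.8−9)² + (7−9)² = 41.92.
The Normal likelihood contributes (σ²)^(−n/2) exp(−SS/(2σ²)), so the posterior is Inverse-Gamma(α + n/2, β + SS/2) = Inverse-Gamma(9, 23.26).
The mode of Inverse-Gamma(a, b) is b/(a+1) = 23.26/10 ≈ 2.326.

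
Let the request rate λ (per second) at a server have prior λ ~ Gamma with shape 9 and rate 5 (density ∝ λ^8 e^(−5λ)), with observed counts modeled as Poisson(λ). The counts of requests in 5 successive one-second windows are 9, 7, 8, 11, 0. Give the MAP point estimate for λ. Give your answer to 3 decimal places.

Σxᵢ = 9+7+8+11+0 = 35, with n = 5.
Posterior ∝ λ^8e^(−5λ) · λ^35e^(−5λ) = λ^43e^(−10λ), i.e. Gamma(shape=44, rate=10).
The mode of a Gamma(a, b) with a ≥ 1 (shape–rate) is (a−1)/b = 43/10 ≈ 4.300.

λ̂_MAP = 4.300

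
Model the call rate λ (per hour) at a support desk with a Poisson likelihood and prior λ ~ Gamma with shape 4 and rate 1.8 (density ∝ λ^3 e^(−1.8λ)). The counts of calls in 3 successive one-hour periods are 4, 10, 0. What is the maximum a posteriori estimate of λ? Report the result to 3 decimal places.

Σxᵢ = 4+10+0 = 14, with n = 3.
Posterior ∝ λ^3e^(−1.8λ) · λ^14e^(−3λ) = λ^17e^(−4.8λ), i.e. Gamma(shape=18, rate=4.8).
The mode of a Gamma(a, b) with a ≥ 1 (shape–rate) is (a−1)/b = 17/4.8 ≈ 3.542.

λ̂_MAP = 3.542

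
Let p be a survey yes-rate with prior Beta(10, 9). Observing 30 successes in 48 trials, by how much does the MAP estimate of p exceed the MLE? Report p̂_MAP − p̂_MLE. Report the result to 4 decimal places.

MAP − MLE = -0.0250

Posterior is Beta(40, 27); MAP = (40−1)/(67−2) = 39/65 ≈ 0.60000.
MLE ignores the prior: p̂_MLE = k/n = 30/48 ≈ 0.62500.
Difference = 39/65 − 30/48 = -1/40 ≈ -0.0250.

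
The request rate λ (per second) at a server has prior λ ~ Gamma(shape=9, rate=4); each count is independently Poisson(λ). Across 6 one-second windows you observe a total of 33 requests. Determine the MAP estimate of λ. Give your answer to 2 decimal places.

λ̂_MAP = 4.10

Σxᵢ = 33, n = 6.
Posterior ∝ λ^8e^(−4λ) · λ^33e^(−6λ) = λ^41e^(−10λ), i.e. Gamma(shape=42, rate=10).
The mode of a Gamma(a, b) with a ≥ 1 (shape–rate) is (a−1)/b = 41/10 ≈ 4.10.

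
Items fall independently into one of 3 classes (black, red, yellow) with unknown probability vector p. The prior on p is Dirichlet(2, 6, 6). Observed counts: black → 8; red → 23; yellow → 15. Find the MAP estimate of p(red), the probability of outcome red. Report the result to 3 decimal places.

MAP estimate of p(red) = 0.491

The posterior is Dirichlet(αᵢ + nᵢ) = Dirichlet(10, 29, 21).
For a Dirichlet(a₁,…,a_K) with all aᵢ > 1, the mode has j-th component (aⱼ − 1)/(Σaᵢ − K).
Here Σaᵢ = 60 and K = 3, so p(red) = (29 − 1)/(60 − 3) = 28/57 ≈ 0.491.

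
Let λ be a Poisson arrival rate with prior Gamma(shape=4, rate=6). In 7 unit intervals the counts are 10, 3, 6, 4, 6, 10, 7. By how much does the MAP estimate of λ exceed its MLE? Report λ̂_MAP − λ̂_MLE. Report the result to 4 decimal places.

MAP − MLE = -2.8022

Σxᵢ = 46. Posterior is Gamma(50, 13); MAP = (50−1)/13 = 49/13 ≈ 3.76923.
MLE = x̄ = 46/7 ≈ 6.57143.
Difference = 49/13 − 46/7 = -255/91 ≈ -2.8022.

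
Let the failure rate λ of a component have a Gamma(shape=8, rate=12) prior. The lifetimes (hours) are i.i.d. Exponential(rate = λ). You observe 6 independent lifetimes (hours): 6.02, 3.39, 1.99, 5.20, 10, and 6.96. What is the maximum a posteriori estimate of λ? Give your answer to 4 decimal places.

The Exponential(rate=λ) likelihood is ∝ λ^n e^(−λΣtᵢ). Here n = 6 and Σtᵢ = 6.02 + 3.39 + 1.99 + 5.20 + 10 + 6.96 = 33.56.
Posterior ∝ λ^7e^(−12λ) · λ^6e^(−33.56λ) = λ^13e^(−45.56λ), i.e. Gamma(14, 45.56).
Mode = (a−1)/b = 13/45.56 ≈ 0.2853.

λ̂_MAP = 0.2853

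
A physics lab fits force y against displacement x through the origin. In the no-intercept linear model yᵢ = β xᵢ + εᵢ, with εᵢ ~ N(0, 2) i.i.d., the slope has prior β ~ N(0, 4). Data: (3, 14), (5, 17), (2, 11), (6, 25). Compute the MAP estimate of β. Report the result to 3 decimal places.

log p(β | y) = −Σ(yᵢ − βxᵢ)²/(2·2) − β²/(2·4) + const.
Setting the derivative to zero: Σxᵢ(yᵢ − βxᵢ)/2 − β/4 = 0, so β = Σxᵢyᵢ / (Σxᵢ² + σ²/τ²).
Σxᵢyᵢ = 3·14 + 5·17 + 2·11 + 6·25 = 299; Σxᵢ² = 74; σ²/τ² = 0.5.
β̂_MAP = 299 / (74 + 0.5) = 299/74.5 ≈ 4.013.

β̂_MAP = 4.013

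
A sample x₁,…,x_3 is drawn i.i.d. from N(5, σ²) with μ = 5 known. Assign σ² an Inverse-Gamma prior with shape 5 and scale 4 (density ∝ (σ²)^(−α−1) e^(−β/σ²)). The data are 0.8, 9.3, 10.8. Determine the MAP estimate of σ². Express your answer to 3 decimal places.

Sum of squared deviations about the known mean: SS = (0.8−5)² + (9.3−5)² + (10.8−5)² = 69.77.
The Normal likelihood contributes (σ²)^(−n/2) exp(−SS/(2σ²)), so the posterior is Inverse-Gamma(α + n/2, β + SS/2) = Inverse-Gamma(6.5, 38.885).
The mode of Inverse-Gamma(a, b) is b/(a+1) = 38.885/7.5 ≈ 5.185.

σ̂²_MAP = 5.185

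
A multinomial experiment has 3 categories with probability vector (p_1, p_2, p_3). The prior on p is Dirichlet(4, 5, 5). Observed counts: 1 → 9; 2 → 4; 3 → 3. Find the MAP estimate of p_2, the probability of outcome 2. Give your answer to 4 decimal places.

The posterior is Dirichlet(αᵢ + nᵢ) = Dirichlet(13, 9, 8).
For a Dirichlet(a₁,…,a_K) with all aᵢ > 1, the mode has j-th component (aⱼ − 1)/(Σaᵢ − K).
Here Σaᵢ = 30 and K = 3, so p_2 = (9 − 1)/(30 − 3) = 8/27 ≈ 0.2963.

MAP estimate: 0.2963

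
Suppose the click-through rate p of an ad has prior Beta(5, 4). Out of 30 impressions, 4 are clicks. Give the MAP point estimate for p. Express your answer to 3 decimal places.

Prior: Beta(5, 4).
Data: 4 successes in 30 trials. The binomial likelihood contributes p^4(1−p)^26, so the posterior is Beta(5+4, 4+26) = Beta(9, 30).
For Beta(a, b) with a, b > 1 the mode is (a−1)/(a+b−2) = 8/37 ≈ 0.216.

p̂_MAP = 0.216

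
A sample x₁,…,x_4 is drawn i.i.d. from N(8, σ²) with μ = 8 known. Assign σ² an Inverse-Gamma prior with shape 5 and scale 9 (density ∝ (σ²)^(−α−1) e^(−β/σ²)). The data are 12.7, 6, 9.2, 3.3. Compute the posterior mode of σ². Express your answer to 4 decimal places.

σ̂²_MAP = 4.2263

Sum of squared deviations about the known mean: SS = (12.7−8)² + (6−8)² + (9.2−8)² + (3.3−8)² = 49.62.
The Normal likelihood contributes (σ²)^(−n/2) exp(−SS/(2σ²)), so the posterior is Inverse-Gamma(α + n/2, β + SS/2) = Inverse-Gamma(7, 33.81).
The mode of Inverse-Gamma(a, b) is b/(a+1) = 33.81/8 ≈ 4.2263.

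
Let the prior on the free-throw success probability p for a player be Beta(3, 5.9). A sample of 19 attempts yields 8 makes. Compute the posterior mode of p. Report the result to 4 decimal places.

p̂_MAP = 0.3861

Prior: Beta(3, 5.9).
Data: 8 successes in 19 trials. The binomial likelihood contributes p^8(1−p)^11, so the posterior is Beta(3+8, 5.9+11) = Beta(11, 16.9).
For Beta(a, b) with a, b > 1 the mode is (a−1)/(a+b−2) = 10/25.9 ≈ 0.3861.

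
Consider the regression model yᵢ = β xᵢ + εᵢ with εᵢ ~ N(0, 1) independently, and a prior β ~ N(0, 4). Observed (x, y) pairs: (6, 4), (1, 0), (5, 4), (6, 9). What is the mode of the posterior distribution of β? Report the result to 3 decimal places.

β̂_MAP = 0.997

log p(β | y) = −Σ(yᵢ − βxᵢ)²/(2·1) − β²/(2·4) + const.
Setting the derivative to zero: Σxᵢ(yᵢ − βxᵢ)/1 − β/4 = 0, so β = Σxᵢyᵢ / (Σxᵢ² + σ²/τ²).
Σxᵢyᵢ = 6·4 + 1·0 + 5·4 + 6·9 = 98; Σxᵢ² = 98; σ²/τ² = 0.25.
β̂_MAP = 98 / (98 + 0.25) = 98/98.25 ≈ 0.997.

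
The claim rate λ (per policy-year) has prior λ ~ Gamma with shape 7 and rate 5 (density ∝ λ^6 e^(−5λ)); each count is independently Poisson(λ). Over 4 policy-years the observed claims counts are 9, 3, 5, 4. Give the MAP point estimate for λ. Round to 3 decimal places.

λ̂_MAP = 3.000

Σxᵢ = 9+3+5+4 = 21, with n = 4.
Posterior ∝ λ^6e^(−5λ) · λ^21e^(−4λ) = λ^27e^(−9λ), i.e. Gamma(shape=28, rate=9).
The mode of a Gamma(a, b) with a ≥ 1 (shape–rate) is (a−1)/b = 27/9 ≈ 3.000.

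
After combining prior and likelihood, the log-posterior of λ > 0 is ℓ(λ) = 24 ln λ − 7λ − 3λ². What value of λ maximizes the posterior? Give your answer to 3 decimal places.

ℓ'(λ) = 24/λ − 7 − 6λ. Setting this to zero and multiplying by λ: 6λ² + 7λ − 24 = 0.
λ = (−7 + √(7² + 4·6·24)) / (2·6) = (−7 + √625) / 12 = (−7 + 25)/12 = 3/2.
ℓ''(λ) = −24/λ² − 6 < 0, confirming a maximum.

λ̂_MAP = 1.500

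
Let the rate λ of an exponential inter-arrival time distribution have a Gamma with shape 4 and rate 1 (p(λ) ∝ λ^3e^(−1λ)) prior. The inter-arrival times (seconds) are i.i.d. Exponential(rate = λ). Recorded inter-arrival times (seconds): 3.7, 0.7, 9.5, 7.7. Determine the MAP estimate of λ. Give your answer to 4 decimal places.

The Exponential(rate=λ) likelihood is ∝ λ^n e^(−λΣtᵢ). Here n = 4 and Σtᵢ = 3.7 + 0.7 + 9.5 + 7.7 = 21.6.
Posterior ∝ λ^3e^(−1λ) · λ^4e^(−21.6λ) = λ^7e^(−22.6λ), i.e. Gamma(8, 22.6).
Mode = (a−1)/b = 7/22.6 ≈ 0.3097.

λ̂_MAP = 0.3097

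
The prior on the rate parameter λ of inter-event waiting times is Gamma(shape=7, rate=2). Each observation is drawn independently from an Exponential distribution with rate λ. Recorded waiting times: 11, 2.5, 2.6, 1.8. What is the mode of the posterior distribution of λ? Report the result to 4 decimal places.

λ̂_MAP = 0.5025

The Exponential(rate=λ) likelihood is ∝ λ^n e^(−λΣtᵢ). Here n = 4 and Σtᵢ = 11 + 2.5 + 2.6 + 1.8 = 17.9.
Posterior ∝ λ^6e^(−2λ) · λ^4e^(−17.9λ) = λ^10e^(−19.9λ), i.e. Gamma(11, 19.9).
Mode = (a−1)/b = 10/19.9 ≈ 0.5025.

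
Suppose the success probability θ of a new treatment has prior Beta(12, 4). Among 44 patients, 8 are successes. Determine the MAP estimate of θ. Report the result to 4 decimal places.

Prior: Beta(12, 4).
Data: 8 successes in 44 trials. The binomial likelihood contributes θ^8(1−θ)^36, so the posterior is Beta(12+8, 4+36) = Beta(20, 40).
For Beta(a, b) with a, b > 1 the mode is (a−1)/(a+b−2) = 19/58 ≈ 0.3276.

θ̂_MAP = 0.3276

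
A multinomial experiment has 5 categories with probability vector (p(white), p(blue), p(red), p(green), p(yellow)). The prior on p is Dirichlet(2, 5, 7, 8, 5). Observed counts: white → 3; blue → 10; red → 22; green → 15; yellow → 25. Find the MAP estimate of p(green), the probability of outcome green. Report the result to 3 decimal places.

The posterior is Dirichlet(αᵢ + nᵢ) = Dirichlet(5, 15, 29, 23, 30).
For a Dirichlet(a₁,…,a_K) with all aᵢ > 1, the mode has j-th component (aⱼ − 1)/(Σaᵢ − K).
Here Σaᵢ = 102 and K = 5, so p(green) = (23 − 1)/(102 − 5) = 22/97 ≈ 0.227.

MAP estimate of p(green) = 0.227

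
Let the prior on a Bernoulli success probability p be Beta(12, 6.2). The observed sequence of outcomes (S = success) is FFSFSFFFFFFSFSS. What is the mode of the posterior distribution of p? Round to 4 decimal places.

p̂_MAP = 0.5128

Prior: Beta(12, 6.2).
Data: 5 successes in 15 trials (from the sequence). The binomial likelihood contributes p^5(1−p)^10, so the posterior is Beta(12+5, 6.2+10) = Beta(17, 16.2).
For Beta(a, b) with a, b > 1 the mode is (a−1)/(a+b−2) = 16/31.2 ≈ 0.5128.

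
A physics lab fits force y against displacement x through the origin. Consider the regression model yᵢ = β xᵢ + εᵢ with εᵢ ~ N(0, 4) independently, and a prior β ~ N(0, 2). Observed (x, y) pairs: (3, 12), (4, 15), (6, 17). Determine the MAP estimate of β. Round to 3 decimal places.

β̂_MAP = 3.143

log p(β | y) = −Σ(yᵢ − βxᵢ)²/(2·4) − β²/(2·2) + const.
Setting the derivative to zero: Σxᵢ(yᵢ − βxᵢ)/4 − β/2 = 0, so β = Σxᵢyᵢ / (Σxᵢ² + σ²/τ²).
Σxᵢyᵢ = 3·12 + 4·15 + 6·17 = 198; Σxᵢ² = 61; σ²/τ² = 2.
β̂_MAP = 198 / (61 + 2) = 198/63 ≈ 3.143.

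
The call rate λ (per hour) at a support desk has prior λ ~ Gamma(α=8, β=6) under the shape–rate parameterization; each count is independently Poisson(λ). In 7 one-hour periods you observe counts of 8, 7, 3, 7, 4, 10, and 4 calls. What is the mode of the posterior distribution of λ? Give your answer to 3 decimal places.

Σxᵢ = 8+7+3+7+4+10+4 = 43, with n = 7.
Posterior ∝ λ^7e^(−6λ) · λ^43e^(−7λ) = λ^50e^(−13λ), i.e. Gamma(shape=51, rate=13).
The mode of a Gamma(a, b) with a ≥ 1 (shape–rate) is (a−1)/b = 50/13 ≈ 3.846.

λ̂_MAP = 3.846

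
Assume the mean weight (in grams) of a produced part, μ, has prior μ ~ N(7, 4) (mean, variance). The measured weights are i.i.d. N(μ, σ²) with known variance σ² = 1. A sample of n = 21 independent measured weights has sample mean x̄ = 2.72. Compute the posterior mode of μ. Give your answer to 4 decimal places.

μ̂_MAP = 2.7704

n = 21, x̄ = 2.72.
For a Normal prior and Normal likelihood with known variance, the posterior is Normal; its mode equals its mean, the precision-weighted average.
Prior precision 1/σ₀² = 1/4 = 0.25; data precision n/σ² = 21/1 = 21.
μ̂ = (0.25·7 + 21·2.72) / (0.25 + 21) = 58.87/21.25 = 5887/2125 ≈ 2.7704.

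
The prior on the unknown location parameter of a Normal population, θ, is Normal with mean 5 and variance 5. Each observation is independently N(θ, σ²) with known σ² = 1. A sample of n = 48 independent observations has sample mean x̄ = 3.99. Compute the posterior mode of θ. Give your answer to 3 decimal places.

n = 48, x̄ = 3.99.
For a Normal prior and Normal likelihood with known variance, the posterior is Normal; its mode equals its mean, the precision-weighted average.
Prior precision 1/σ₀² = 1/5 = 0.2; data precision n/σ² = 48/1 = 48.
θ̂ = (0.2·5 + 48·3.99) / (0.2 + 48) = 192.52/48.2 = 4813/1205 ≈ 3.994.

θ̂_MAP = 3.994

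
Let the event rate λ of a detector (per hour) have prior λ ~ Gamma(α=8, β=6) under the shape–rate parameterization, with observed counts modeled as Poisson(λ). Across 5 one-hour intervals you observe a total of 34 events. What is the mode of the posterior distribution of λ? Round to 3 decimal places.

Σxᵢ = 34, n = 5.
Posterior ∝ λ^7e^(−6λ) · λ^34e^(−5λ) = λ^41e^(−11λ), i.e. Gamma(shape=42, rate=11).
The mode of a Gamma(a, b) with a ≥ 1 (shape–rate) is (a−1)/b = 41/11 ≈ 3.727.

λ̂_MAP = 3.727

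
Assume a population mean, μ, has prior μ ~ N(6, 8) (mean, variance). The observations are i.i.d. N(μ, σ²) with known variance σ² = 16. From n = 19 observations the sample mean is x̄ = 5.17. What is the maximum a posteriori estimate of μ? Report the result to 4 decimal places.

μ̂_MAP = 5.2490

n = 19, x̄ = 5.17.
For a Normal prior and Normal likelihood with known variance, the posterior is Normal; its mode equals its mean, the precision-weighted average.
Prior precision 1/σ₀² = 1/8 = 0.125; data precision n/σ² = 19/16 = 1.1875.
μ̂ = (0.125·6 + 1.1875·5.17) / (0.125 + 1.1875) = 6.889375/1.3125 = 11023/2100 ≈ 5.2490.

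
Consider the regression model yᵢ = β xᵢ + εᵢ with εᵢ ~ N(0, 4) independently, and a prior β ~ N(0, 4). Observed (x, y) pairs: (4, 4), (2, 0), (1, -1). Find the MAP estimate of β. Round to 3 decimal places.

log p(β | y) = −Σ(yᵢ − βxᵢ)²/(2·4) − β²/(2·4) + const.
Setting the derivative to zero: Σxᵢ(yᵢ − βxᵢ)/4 − β/4 = 0, so β = Σxᵢyᵢ / (Σxᵢ² + σ²/τ²).
Σxᵢyᵢ = 4·4 + 2·0 + 1·(-1) = 15; Σxᵢ² = 21; σ²/τ² = 1.
β̂_MAP = 15 / (21 + 1) = 15/22 ≈ 0.682.

β̂_MAP = 0.682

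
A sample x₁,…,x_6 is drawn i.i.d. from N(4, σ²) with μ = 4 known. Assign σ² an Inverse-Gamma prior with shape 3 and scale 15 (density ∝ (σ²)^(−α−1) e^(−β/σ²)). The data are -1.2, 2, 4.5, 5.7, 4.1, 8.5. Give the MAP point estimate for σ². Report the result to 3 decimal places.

σ̂²_MAP = 6.031

Sum of squared deviations about the known mean: SS = (-1.2−4)² + (2−4)² + (4.5−4)² + (5.7−4)² + (4.1−4)² + (8.5−4)² = 54.44.
The Normal likelihood contributes (σ²)^(−n/2) exp(−SS/(2σ²)), so the posterior is Inverse-Gamma(α + n/2, β + SS/2) = Inverse-Gamma(6, 42.22).
The mode of Inverse-Gamma(a, b) is b/(a+1) = 42.22/7 ≈ 6.031.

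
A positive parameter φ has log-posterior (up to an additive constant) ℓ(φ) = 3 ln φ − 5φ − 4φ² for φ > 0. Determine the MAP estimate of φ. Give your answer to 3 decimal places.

ℓ'(φ) = 3/φ − 5 − 8φ. Setting this to zero and multiplying by φ: 8φ² + 5φ − 3 = 0.
φ = (−5 + √(5² + 4·8·3)) / (2·8) = (−5 + √121) / 16 = (−5 + 11)/16 = 3/8.
ℓ''(φ) = −3/φ² − 8 < 0, confirming a maximum.

φ̂_MAP = 0.375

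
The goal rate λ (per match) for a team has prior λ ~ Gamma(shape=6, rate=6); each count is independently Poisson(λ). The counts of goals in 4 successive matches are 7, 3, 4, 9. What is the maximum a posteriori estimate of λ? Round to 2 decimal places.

λ̂_MAP = 2.80

Σxᵢ = 7+3+4+9 = 23, with n = 4.
Posterior ∝ λ^5e^(−6λ) · λ^23e^(−4λ) = λ^28e^(−10λ), i.e. Gamma(shape=29, rate=10).
The mode of a Gamma(a, b) with a ≥ 1 (shape–rate) is (a−1)/b = 28/10 ≈ 2.80.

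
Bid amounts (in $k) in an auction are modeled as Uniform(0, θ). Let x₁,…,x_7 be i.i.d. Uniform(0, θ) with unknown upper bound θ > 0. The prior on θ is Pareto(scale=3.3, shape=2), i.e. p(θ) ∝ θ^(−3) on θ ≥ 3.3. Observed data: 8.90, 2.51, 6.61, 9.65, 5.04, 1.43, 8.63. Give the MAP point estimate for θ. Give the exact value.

The Uniform(0, θ) likelihood is θ^(−n) for θ ≥ max(xᵢ), zero otherwise. Here max(xᵢ) = 9.65.
Posterior ∝ θ^(−3) · θ^(−7) = θ^(−10) on θ ≥ max(3.3, 9.65) = 9.65.
This density is strictly decreasing in θ, so the posterior mode lies at the lower boundary of the support.

θ̂_MAP = 9.65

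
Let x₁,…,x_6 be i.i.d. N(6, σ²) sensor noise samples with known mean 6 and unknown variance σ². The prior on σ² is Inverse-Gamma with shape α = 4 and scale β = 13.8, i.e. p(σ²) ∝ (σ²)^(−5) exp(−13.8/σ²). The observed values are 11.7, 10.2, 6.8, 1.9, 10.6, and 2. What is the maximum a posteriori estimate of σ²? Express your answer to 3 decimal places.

σ̂²_MAP = 8.271

Sum of squared deviations about the known mean: SS = (11.7−6)² + (10.2−6)² + (6.8−6)² + (1.9−6)² + (10.6−6)² + (2−6)² = 104.74.
The Normal likelihood contributes (σ²)^(−n/2) exp(−SS/(2σ²)), so the posterior is Inverse-Gamma(α + n/2, β + SS/2) = Inverse-Gamma(7, 66.17).
The mode of Inverse-Gamma(a, b) is b/(a+1) = 66.17/8 ≈ 8.271.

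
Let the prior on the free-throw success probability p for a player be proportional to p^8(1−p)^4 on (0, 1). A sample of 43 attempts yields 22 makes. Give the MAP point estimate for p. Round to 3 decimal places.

p̂_MAP = 0.545

The prior density ∝ p^8(1−p)^4 is the kernel of Beta(9, 5).
Data: 22 successes in 43 trials. The binomial likelihood contributes p^22(1−p)^21, so the posterior is Beta(9+22, 5+21) = Beta(31, 26).
For Beta(a, b) with a, b > 1 the mode is (a−1)/(a+b−2) = 30/55 ≈ 0.545.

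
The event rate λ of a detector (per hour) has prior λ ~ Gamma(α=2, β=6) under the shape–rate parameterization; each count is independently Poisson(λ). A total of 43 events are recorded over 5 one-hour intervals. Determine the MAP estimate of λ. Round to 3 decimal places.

λ̂_MAP = 4.000

Σxᵢ = 43, n = 5.
Posterior ∝ λe^(−6λ) · λ^43e^(−5λ) = λ^44e^(−11λ), i.e. Gamma(shape=45, rate=11).
The mode of a Gamma(a, b) with a ≥ 1 (shape–rate) is (a−1)/b = 44/11 ≈ 4.000.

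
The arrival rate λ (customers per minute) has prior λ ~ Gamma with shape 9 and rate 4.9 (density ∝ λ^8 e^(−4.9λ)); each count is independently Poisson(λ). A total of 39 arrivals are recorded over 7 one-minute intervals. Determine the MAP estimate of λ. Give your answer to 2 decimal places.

λ̂_MAP = 3.95

Σxᵢ = 39, n = 7.
Posterior ∝ λ^8e^(−4.9λ) · λ^39e^(−7λ) = λ^47e^(−11.9λ), i.e. Gamma(shape=48, rate=11.9).
The mode of a Gamma(a, b) with a ≥ 1 (shape–rate) is (a−1)/b = 47/11.9 ≈ 3.95.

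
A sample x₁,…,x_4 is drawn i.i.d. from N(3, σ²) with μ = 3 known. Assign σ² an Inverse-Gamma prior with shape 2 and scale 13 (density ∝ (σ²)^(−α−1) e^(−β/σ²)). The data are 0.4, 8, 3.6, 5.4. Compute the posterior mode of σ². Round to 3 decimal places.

Sum of squared deviations about the known mean: SS = (0.4−3)² + (8−3)² + (3.6−3)² + (5.4−3)² = 37.88.
The Normal likelihood contributes (σ²)^(−n/2) exp(−SS/(2σ²)), so the posterior is Inverse-Gamma(α + n/2, β + SS/2) = Inverse-Gamma(4, 31.94).
The mode of Inverse-Gamma(a, b) is b/(a+1) = 31.94/5 ≈ 6.388.

σ̂²_MAP = 6.388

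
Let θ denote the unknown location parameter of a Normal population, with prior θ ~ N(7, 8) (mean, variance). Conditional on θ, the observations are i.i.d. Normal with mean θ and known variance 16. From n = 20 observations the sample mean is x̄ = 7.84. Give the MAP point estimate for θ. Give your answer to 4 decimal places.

n = 20, x̄ = 7.84.
For a Normal prior and Normal likelihood with known variance, the posterior is Normal; its mode equals its mean, the precision-weighted average.
Prior precision 1/σ₀² = 1/8 = 0.125; data precision n/σ² = 20/16 = 1.25.
θ̂ = (0.125·7 + 1.25·7.84) / (0.125 + 1.25) = 10.675/1.375 = 427/55 ≈ 7.7636.

θ̂_MAP = 7.7636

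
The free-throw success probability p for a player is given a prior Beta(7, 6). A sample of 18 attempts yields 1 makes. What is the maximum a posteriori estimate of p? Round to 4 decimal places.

Prior: Beta(7, 6).
Data: 1 success in 18 trials. The binomial likelihood contributes p(1−p)^17, so the posterior is Beta(7+1, 6+17) = Beta(8, 23).
For Beta(a, b) with a, b > 1 the mode is (a−1)/(a+b−2) = 7/29 ≈ 0.2414.

p̂_MAP = 0.2414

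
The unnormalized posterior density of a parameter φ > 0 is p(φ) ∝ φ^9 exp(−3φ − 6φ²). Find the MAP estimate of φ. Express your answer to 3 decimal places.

φ̂_MAP = 0.750

ℓ'(φ) = 9/φ − 3 − 12φ. Setting this to zero and multiplying by φ: 12φ² + 3φ − 9 = 0.
φ = (−3 + √(3² + 4·12·9)) / (2·12) = (−3 + √441) / 24 = (−3 + 21)/24 = 3/4.
ℓ''(φ) = −9/φ² − 12 < 0, confirming a maximum.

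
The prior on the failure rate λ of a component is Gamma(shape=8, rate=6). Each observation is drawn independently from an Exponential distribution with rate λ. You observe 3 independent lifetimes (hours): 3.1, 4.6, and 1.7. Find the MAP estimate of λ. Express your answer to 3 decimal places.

λ̂_MAP = 0.649

The Exponential(rate=λ) likelihood is ∝ λ^n e^(−λΣtᵢ). Here n = 3 and Σtᵢ = 3.1 + 4.6 + 1.7 = 9.4.
Posterior ∝ λ^7e^(−6λ) · λ^3e^(−9.4λ) = λ^10e^(−15.4λ), i.e. Gamma(11, 15.4).
Mode = (a−1)/b = 10/15.4 ≈ 0.649.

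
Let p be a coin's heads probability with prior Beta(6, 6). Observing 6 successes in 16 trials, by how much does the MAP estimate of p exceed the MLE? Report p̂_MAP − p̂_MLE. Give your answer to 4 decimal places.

Posterior is Beta(12, 16); MAP = (12−1)/(28−2) = 11/26 ≈ 0.42308.
MLE ignores the prior: p̂_MLE = k/n = 6/16 ≈ 0.37500.
Difference = 11/26 − 6/16 = 5/104 ≈ 0.0481.

MAP − MLE = 0.0481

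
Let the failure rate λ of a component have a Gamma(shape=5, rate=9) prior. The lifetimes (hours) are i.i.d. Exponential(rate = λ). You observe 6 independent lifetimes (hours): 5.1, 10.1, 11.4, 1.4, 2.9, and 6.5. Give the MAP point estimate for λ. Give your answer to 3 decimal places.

The Exponential(rate=λ) likelihood is ∝ λ^n e^(−λΣtᵢ). Here n = 6 and Σtᵢ = 5.1 + 10.1 + 11.4 + 1.4 + 2.9 + 6.5 = 37.4.
Posterior ∝ λ^4e^(−9λ) · λ^6e^(−37.4λ) = λ^10e^(−46.4λ), i.e. Gamma(11, 46.4).
Mode = (a−1)/b = 10/46.4 ≈ 0.216.

λ̂_MAP = 0.216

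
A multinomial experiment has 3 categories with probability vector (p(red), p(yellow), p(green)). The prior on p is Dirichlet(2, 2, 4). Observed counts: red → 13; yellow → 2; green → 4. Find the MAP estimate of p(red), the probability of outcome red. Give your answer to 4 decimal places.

The posterior is Dirichlet(αᵢ + nᵢ) = Dirichlet(15, 4, 8).
For a Dirichlet(a₁,…,a_K) with all aᵢ > 1, the mode has j-th component (aⱼ − 1)/(Σaᵢ − K).
Here Σaᵢ = 27 and K = 3, so p(red) = (15 − 1)/(27 − 3) = 14/24 ≈ 0.5833.

MAP estimate of p(red) = 0.5833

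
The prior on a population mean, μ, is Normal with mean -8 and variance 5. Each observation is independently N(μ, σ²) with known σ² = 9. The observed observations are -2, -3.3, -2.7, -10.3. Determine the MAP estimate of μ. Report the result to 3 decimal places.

μ̂_MAP = -5.638

n = 4; x̄ = ((-2) + (-3.3) + (-2.7) + (-10.3))/4 = -18.3/4 = -4.575.
For a Normal prior and Normal likelihood with known variance, the posterior is Normal; its mode equals its mean, the precision-weighted average.
Prior precision 1/σ₀² = 1/5 = 0.2; data precision n/σ² = 4/9.
μ̂ = (0.2·(-8) + (4/9)·(-4.575)) / (0.2 + 4/9) = (-109/30)/(29/45) = -327/58 ≈ -5.638.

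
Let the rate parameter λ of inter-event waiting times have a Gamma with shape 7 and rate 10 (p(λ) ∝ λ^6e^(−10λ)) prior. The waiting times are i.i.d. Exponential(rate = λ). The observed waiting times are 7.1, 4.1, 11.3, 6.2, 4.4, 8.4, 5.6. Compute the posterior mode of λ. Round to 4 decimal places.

λ̂_MAP = 0.2277

The Exponential(rate=λ) likelihood is ∝ λ^n e^(−λΣtᵢ). Here n = 7 and Σtᵢ = 7.1 + 4.1 + 11.3 + 6.2 + 4.4 + 8.4 + 5.6 = 47.1.
Posterior ∝ λ^6e^(−10λ) · λ^7e^(−47.1λ) = λ^13e^(−57.1λ), i.e. Gamma(14, 57.1).
Mode = (a−1)/b = 13/57.1 ≈ 0.2277.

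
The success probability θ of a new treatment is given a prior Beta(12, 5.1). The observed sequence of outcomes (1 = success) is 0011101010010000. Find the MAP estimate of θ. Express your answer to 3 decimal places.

Prior: Beta(12, 5.1).
Data: 6 successes in 16 trials (from the sequence). The binomial likelihood contributes θ^6(1−θ)^10, so the posterior is Beta(12+6, 5.1+10) = Beta(18, 15.1).
For Beta(a, b) with a, b > 1 the mode is (a−1)/(a+b−2) = 17/31.1 ≈ 0.547.

θ̂_MAP = 0.547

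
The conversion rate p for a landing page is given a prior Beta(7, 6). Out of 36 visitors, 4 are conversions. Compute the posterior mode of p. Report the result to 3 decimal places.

Prior: Beta(7, 6).
Data: 4 successes in 36 trials. The binomial likelihood contributes p^4(1−p)^32, so the posterior is Beta(7+4, 6+32) = Beta(11, 38).
For Beta(a, b) with a, b > 1 the mode is (a−1)/(a+b−2) = 10/47 ≈ 0.213.

p̂_MAP = 0.213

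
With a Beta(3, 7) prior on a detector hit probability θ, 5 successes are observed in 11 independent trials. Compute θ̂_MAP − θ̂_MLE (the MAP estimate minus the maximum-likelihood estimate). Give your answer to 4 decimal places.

MAP − MLE = -0.0861

Posterior is Beta(8, 13); MAP = (8−1)/(21−2) = 7/19 ≈ 0.36842.
MLE ignores the prior: θ̂_MLE = k/n = 5/11 ≈ 0.45455.
Difference = 7/19 − 5/11 = -18/209 ≈ -0.0861.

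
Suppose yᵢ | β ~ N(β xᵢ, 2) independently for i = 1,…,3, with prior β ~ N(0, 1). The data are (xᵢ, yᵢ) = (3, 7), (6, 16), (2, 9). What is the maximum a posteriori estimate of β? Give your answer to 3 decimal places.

log p(β | y) = −Σ(yᵢ − βxᵢ)²/(2·2) − β²/(2·1) + const.
Setting the derivative to zero: Σxᵢ(yᵢ − βxᵢ)/2 − β/1 = 0, so β = Σxᵢyᵢ / (Σxᵢ² + σ²/τ²).
Σxᵢyᵢ = 3·7 + 6·16 + 2·9 = 135; Σxᵢ² = 49; σ²/τ² = 2.
β̂_MAP = 135 / (49 + 2) = 135/51 ≈ 2.647.

β̂_MAP = 2.647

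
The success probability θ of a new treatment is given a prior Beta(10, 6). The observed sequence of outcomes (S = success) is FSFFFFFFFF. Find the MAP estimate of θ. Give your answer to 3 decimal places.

θ̂_MAP = 0.417

Prior: Beta(10, 6).
Data: 1 success in 10 trials (from the sequence). The binomial likelihood contributes θ(1−θ)^9, so the posterior is Beta(10+1, 6+9) = Beta(11, 15).
For Beta(a, b) with a, b > 1 the mode is (a−1)/(a+b−2) = 10/24 ≈ 0.417.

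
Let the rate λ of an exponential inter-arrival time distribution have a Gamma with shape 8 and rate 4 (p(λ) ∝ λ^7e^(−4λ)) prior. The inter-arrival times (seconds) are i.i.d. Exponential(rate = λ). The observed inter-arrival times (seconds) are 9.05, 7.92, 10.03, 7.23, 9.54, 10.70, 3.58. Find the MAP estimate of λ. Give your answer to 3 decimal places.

The Exponential(rate=λ) likelihood is ∝ λ^n e^(−λΣtᵢ). Here n = 7 and Σtᵢ = 9.05 + 7.92 + 10.03 + 7.23 + 9.54 + 10.70 + 3.58 = 58.05.
Posterior ∝ λ^7e^(−4λ) · λ^7e^(−58.05λ) = λ^14e^(−62.05λ), i.e. Gamma(15, 62.05).
Mode = (a−1)/b = 14/62.05 ≈ 0.226.

λ̂_MAP = 0.226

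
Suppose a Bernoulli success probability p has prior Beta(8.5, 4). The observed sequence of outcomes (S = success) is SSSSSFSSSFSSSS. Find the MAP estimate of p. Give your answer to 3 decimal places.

p̂_MAP = 0.796

Prior: Beta(8.5, 4).
Data: 12 successes in 14 trials (from the sequence). The binomial likelihood contributes p^12(1−p)^2, so the posterior is Beta(8.5+12, 4+2) = Beta(20.5, 6).
For Beta(a, b) with a, b > 1 the mode is (a−1)/(a+b−2) = 19.5/24.5 ≈ 0.796.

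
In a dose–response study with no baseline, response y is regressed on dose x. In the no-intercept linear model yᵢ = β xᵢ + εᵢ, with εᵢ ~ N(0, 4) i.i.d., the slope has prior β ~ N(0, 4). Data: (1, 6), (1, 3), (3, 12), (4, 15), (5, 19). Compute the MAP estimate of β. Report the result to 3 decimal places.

β̂_MAP = 3.774

log p(β | y) = −Σ(yᵢ − βxᵢ)²/(2·4) − β²/(2·4) + const.
Setting the derivative to zero: Σxᵢ(yᵢ − βxᵢ)/4 − β/4 = 0, so β = Σxᵢyᵢ / (Σxᵢ² + σ²/τ²).
Σxᵢyᵢ = 1·6 + 1·3 + 3·12 + 4·15 + 5·19 = 200; Σxᵢ² = 52; σ²/τ² = 1.
β̂_MAP = 200 / (52 + 1) = 200/53 ≈ 3.774.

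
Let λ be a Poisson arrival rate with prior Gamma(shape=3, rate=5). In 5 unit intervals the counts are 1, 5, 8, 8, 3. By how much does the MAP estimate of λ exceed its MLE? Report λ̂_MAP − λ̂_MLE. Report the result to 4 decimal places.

MAP − MLE = -2.3000

Σxᵢ = 25. Posterior is Gamma(28, 10); MAP = (28−1)/10 = 27/10 ≈ 2.70000.
MLE = x̄ = 25/5 ≈ 5.00000.
Difference = 27/10 − 25/5 = -23/10 ≈ -2.3000.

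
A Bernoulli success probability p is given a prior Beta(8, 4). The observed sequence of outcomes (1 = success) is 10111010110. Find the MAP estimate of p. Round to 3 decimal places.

Prior: Beta(8, 4).
Data: 7 successes in 11 trials (from the sequence). The binomial likelihood contributes p^7(1−p)^4, so the posterior is Beta(8+7, 4+4) = Beta(15, 8).
For Beta(a, b) with a, b > 1 the mode is (a−1)/(a+b−2) = 14/21 ≈ 0.667.

p̂_MAP = 0.667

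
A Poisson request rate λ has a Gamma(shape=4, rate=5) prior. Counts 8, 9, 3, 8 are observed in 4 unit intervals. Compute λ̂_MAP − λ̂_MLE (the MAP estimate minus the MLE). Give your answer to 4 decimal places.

MAP − MLE = -3.5556

Σxᵢ = 28. Posterior is Gamma(32, 9); MAP = (32−1)/9 = 31/9 ≈ 3.44444.
MLE = x̄ = 28/4 ≈ 7.00000.
Difference = 31/9 − 28/4 = -32/9 ≈ -3.5556.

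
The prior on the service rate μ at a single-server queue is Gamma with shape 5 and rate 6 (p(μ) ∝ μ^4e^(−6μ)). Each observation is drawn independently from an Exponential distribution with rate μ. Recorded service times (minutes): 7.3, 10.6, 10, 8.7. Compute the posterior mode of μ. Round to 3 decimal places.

μ̂_MAP = 0.188

The Exponential(rate=μ) likelihood is ∝ μ^n e^(−μΣtᵢ). Here n = 4 and Σtᵢ = 7.3 + 10.6 + 10 + 8.7 = 36.6.
Posterior ∝ μ^4e^(−6μ) · μ^4e^(−36.6μ) = μ^8e^(−42.6μ), i.e. Gamma(9, 42.6).
Mode = (a−1)/b = 8/42.6 ≈ 0.188.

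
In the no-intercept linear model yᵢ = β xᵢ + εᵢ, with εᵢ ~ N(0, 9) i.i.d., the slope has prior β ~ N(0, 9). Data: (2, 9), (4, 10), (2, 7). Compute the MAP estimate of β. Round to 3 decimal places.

β̂_MAP = 2.880

log p(β | y) = −Σ(yᵢ − βxᵢ)²/(2·9) − β²/(2·9) + const.
Setting the derivative to zero: Σxᵢ(yᵢ − βxᵢ)/9 − β/9 = 0, so β = Σxᵢyᵢ / (Σxᵢ² + σ²/τ²).
Σxᵢyᵢ = 2·9 + 4·10 + 2·7 = 72; Σxᵢ² = 24; σ²/τ² = 1.
β̂_MAP = 72 / (24 + 1) = 72/25 ≈ 2.880.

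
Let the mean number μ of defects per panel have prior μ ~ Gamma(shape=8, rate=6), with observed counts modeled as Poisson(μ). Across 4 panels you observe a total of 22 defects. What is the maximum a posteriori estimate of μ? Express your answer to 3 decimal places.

Σxᵢ = 22, n = 4.
Posterior ∝ μ^7e^(−6μ) · μ^22e^(−4μ) = μ^29e^(−10μ), i.e. Gamma(shape=30, rate=10).
The mode of a Gamma(a, b) with a ≥ 1 (shape–rate) is (a−1)/b = 29/10 ≈ 2.900.

μ̂_MAP = 2.900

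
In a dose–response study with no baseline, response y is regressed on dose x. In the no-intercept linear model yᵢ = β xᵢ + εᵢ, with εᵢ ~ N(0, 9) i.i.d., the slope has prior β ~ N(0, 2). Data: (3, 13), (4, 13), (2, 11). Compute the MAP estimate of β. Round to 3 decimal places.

log p(β | y) = −Σ(yᵢ − βxᵢ)²/(2·9) − β²/(2·2) + const.
Setting the derivative to zero: Σxᵢ(yᵢ − βxᵢ)/9 − β/2 = 0, so β = Σxᵢyᵢ / (Σxᵢ² + σ²/τ²).
Σxᵢyᵢ = 3·13 + 4·13 + 2·11 = 113; Σxᵢ² = 29; σ²/τ² = 4.5.
β̂_MAP = 113 / (29 + 4.5) = 113/33.5 ≈ 3.373.

β̂_MAP = 3.373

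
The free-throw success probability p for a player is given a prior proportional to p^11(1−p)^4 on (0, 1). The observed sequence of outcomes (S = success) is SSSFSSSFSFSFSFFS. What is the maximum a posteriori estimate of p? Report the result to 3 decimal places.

The prior density ∝ p^11(1−p)^4 is the kernel of Beta(12, 5).
Data: 10 successes in 16 trials (from the sequence). The binomial likelihood contributes p^10(1−p)^6, so the posterior is Beta(12+10, 5+6) = Beta(22, 11).
For Beta(a, b) with a, b > 1 the mode is (a−1)/(a+b−2) = 21/31 ≈ 0.677.

p̂_MAP = 0.677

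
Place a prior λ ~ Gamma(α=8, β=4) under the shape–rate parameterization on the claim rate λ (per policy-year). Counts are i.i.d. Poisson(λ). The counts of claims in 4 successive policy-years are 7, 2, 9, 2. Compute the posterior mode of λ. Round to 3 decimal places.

λ̂_MAP = 3.375

Σxᵢ = 7+2+9+2 = 20, with n = 4.
Posterior ∝ λ^7e^(−4λ) · λ^20e^(−4λ) = λ^27e^(−8λ), i.e. Gamma(shape=28, rate=8).
The mode of a Gamma(a, b) with a ≥ 1 (shape–rate) is (a−1)/b = 27/8 ≈ 3.375.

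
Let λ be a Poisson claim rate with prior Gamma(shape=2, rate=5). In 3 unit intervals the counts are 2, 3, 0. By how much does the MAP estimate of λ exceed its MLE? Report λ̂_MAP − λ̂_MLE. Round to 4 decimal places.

MAP − MLE = -0.9167

Σxᵢ = 5. Posterior is Gamma(7, 8); MAP = (7−1)/8 = 6/8 ≈ 0.75000.
MLE = x̄ = 5/3 ≈ 1.66667.
Difference = 6/8 − 5/3 = -11/12 ≈ -0.9167.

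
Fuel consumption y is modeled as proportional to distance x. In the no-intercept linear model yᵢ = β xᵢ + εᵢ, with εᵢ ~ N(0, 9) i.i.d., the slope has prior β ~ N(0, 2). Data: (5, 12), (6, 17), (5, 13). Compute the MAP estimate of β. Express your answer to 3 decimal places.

log p(β | y) = −Σ(yᵢ − βxᵢ)²/(2·9) − β²/(2·2) + const.
Setting the derivative to zero: Σxᵢ(yᵢ − βxᵢ)/9 − β/2 = 0, so β = Σxᵢyᵢ / (Σxᵢ² + σ²/τ²).
Σxᵢyᵢ = 5·12 + 6·17 + 5·13 = 227; Σxᵢ² = 86; σ²/τ² = 4.5.
β̂_MAP = 227 / (86 + 4.5) = 227/90.5 ≈ 2.508.

β̂_MAP = 2.508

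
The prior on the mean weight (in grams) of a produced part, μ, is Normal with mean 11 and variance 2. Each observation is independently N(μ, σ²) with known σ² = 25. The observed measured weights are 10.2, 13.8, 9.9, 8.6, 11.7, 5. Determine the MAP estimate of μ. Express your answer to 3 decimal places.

n = 6; x̄ = (10.2 + 13.8 + 9.9 + 8.6 + 11.7 + 5)/6 = 59.2/6 = 148/15 ≈ 9.8667.
For a Normal prior and Normal likelihood with known variance, the posterior is Normal; its mode equals its mean, the precision-weighted average.
Prior precision 1/σ₀² = 1/2 = 0.5; data precision n/σ² = 6/25 = 0.24.
μ̂ = (0.5·11 + 0.24·(148/15)) / (0.5 + 0.24) = 7.868/0.74 = 1967/185 ≈ 10.632.

μ̂_MAP = 10.632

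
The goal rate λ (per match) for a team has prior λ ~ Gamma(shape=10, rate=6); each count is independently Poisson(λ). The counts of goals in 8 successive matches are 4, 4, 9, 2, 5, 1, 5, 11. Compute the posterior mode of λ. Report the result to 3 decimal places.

λ̂_MAP = 3.571

Σxᵢ = 4+4+9+2+5+1+5+11 = 41, with n = 8.
Posterior ∝ λ^9e^(−6λ) · λ^41e^(−8λ) = λ^50e^(−14λ), i.e. Gamma(shape=51, rate=14).
The mode of a Gamma(a, b) with a ≥ 1 (shape–rate) is (a−1)/b = 50/14 ≈ 3.571.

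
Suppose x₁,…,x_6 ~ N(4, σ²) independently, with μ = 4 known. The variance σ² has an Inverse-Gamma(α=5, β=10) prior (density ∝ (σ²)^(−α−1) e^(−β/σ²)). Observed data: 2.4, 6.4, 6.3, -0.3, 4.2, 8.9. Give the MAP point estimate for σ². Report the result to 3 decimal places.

Sum of squared deviations about the known mean: SS = (2.4−4)² + (6.4−4)² + (6.3−4)² + (-0.3−4)² + (4.2−4)² + (8.9−4)² = 56.15.
The Normal likelihood contributes (σ²)^(−n/2) exp(−SS/(2σ²)), so the posterior is Inverse-Gamma(α + n/2, β + SS/2) = Inverse-Gamma(8, 38.075).
The mode of Inverse-Gamma(a, b) is b/(a+1) = 38.075/9 ≈ 4.231.

σ̂²_MAP = 4.231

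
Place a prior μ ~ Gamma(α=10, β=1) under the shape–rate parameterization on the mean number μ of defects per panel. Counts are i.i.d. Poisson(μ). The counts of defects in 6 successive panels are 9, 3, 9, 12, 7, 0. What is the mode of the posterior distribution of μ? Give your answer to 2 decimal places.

μ̂_MAP = 7.00

Σxᵢ = 9+3+9+12+7+0 = 40, with n = 6.
Posterior ∝ μ^9e^(−1μ) · μ^40e^(−6μ) = μ^49e^(−7μ), i.e. Gamma(shape=50, rate=7).
The mode of a Gamma(a, b) with a ≥ 1 (shape–rate) is (a−1)/b = 49/7 ≈ 7.00.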